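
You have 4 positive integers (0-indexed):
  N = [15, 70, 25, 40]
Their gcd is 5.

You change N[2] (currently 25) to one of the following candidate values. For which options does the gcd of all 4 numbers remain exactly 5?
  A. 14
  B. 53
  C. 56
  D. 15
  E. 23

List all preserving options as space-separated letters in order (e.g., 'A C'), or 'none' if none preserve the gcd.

Old gcd = 5; gcd of others (without N[2]) = 5
New gcd for candidate v: gcd(5, v). Preserves old gcd iff gcd(5, v) = 5.
  Option A: v=14, gcd(5,14)=1 -> changes
  Option B: v=53, gcd(5,53)=1 -> changes
  Option C: v=56, gcd(5,56)=1 -> changes
  Option D: v=15, gcd(5,15)=5 -> preserves
  Option E: v=23, gcd(5,23)=1 -> changes

Answer: D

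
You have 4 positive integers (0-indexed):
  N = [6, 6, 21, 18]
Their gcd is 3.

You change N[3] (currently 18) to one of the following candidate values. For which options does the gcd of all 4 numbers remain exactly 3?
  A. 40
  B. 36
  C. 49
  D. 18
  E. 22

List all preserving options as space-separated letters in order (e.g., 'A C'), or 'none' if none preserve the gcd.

Old gcd = 3; gcd of others (without N[3]) = 3
New gcd for candidate v: gcd(3, v). Preserves old gcd iff gcd(3, v) = 3.
  Option A: v=40, gcd(3,40)=1 -> changes
  Option B: v=36, gcd(3,36)=3 -> preserves
  Option C: v=49, gcd(3,49)=1 -> changes
  Option D: v=18, gcd(3,18)=3 -> preserves
  Option E: v=22, gcd(3,22)=1 -> changes

Answer: B D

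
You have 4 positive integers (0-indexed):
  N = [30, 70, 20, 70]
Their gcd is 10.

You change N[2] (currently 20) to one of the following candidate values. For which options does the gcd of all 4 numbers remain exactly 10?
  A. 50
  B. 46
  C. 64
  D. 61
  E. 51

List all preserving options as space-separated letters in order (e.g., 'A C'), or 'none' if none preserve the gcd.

Answer: A

Derivation:
Old gcd = 10; gcd of others (without N[2]) = 10
New gcd for candidate v: gcd(10, v). Preserves old gcd iff gcd(10, v) = 10.
  Option A: v=50, gcd(10,50)=10 -> preserves
  Option B: v=46, gcd(10,46)=2 -> changes
  Option C: v=64, gcd(10,64)=2 -> changes
  Option D: v=61, gcd(10,61)=1 -> changes
  Option E: v=51, gcd(10,51)=1 -> changes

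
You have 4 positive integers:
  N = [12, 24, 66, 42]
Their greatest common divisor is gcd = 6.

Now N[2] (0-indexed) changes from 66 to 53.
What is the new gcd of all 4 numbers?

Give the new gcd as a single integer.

Numbers: [12, 24, 66, 42], gcd = 6
Change: index 2, 66 -> 53
gcd of the OTHER numbers (without index 2): gcd([12, 24, 42]) = 6
New gcd = gcd(g_others, new_val) = gcd(6, 53) = 1

Answer: 1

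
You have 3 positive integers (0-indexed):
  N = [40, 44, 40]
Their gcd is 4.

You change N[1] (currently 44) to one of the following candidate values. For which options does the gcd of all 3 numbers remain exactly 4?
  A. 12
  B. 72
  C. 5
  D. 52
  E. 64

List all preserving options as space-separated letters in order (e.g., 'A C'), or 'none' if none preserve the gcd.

Answer: A D

Derivation:
Old gcd = 4; gcd of others (without N[1]) = 40
New gcd for candidate v: gcd(40, v). Preserves old gcd iff gcd(40, v) = 4.
  Option A: v=12, gcd(40,12)=4 -> preserves
  Option B: v=72, gcd(40,72)=8 -> changes
  Option C: v=5, gcd(40,5)=5 -> changes
  Option D: v=52, gcd(40,52)=4 -> preserves
  Option E: v=64, gcd(40,64)=8 -> changes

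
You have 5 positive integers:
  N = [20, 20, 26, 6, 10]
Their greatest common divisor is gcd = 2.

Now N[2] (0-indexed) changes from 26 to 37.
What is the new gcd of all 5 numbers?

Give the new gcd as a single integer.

Numbers: [20, 20, 26, 6, 10], gcd = 2
Change: index 2, 26 -> 37
gcd of the OTHER numbers (without index 2): gcd([20, 20, 6, 10]) = 2
New gcd = gcd(g_others, new_val) = gcd(2, 37) = 1

Answer: 1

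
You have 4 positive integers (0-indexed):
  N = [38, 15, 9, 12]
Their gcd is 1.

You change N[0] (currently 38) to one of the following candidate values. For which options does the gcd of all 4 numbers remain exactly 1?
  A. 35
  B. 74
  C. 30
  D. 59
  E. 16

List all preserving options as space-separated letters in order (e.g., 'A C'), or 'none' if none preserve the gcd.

Old gcd = 1; gcd of others (without N[0]) = 3
New gcd for candidate v: gcd(3, v). Preserves old gcd iff gcd(3, v) = 1.
  Option A: v=35, gcd(3,35)=1 -> preserves
  Option B: v=74, gcd(3,74)=1 -> preserves
  Option C: v=30, gcd(3,30)=3 -> changes
  Option D: v=59, gcd(3,59)=1 -> preserves
  Option E: v=16, gcd(3,16)=1 -> preserves

Answer: A B D E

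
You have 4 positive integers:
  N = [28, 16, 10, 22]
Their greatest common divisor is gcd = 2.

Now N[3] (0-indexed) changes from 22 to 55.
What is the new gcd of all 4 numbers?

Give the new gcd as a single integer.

Numbers: [28, 16, 10, 22], gcd = 2
Change: index 3, 22 -> 55
gcd of the OTHER numbers (without index 3): gcd([28, 16, 10]) = 2
New gcd = gcd(g_others, new_val) = gcd(2, 55) = 1

Answer: 1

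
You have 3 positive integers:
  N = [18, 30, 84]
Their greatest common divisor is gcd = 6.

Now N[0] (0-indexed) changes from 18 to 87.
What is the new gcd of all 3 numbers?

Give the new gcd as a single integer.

Answer: 3

Derivation:
Numbers: [18, 30, 84], gcd = 6
Change: index 0, 18 -> 87
gcd of the OTHER numbers (without index 0): gcd([30, 84]) = 6
New gcd = gcd(g_others, new_val) = gcd(6, 87) = 3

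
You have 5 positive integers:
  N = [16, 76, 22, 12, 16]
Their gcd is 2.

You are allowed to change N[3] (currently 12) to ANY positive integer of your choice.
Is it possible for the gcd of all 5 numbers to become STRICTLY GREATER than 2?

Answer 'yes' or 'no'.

Answer: no

Derivation:
Current gcd = 2
gcd of all OTHER numbers (without N[3]=12): gcd([16, 76, 22, 16]) = 2
The new gcd after any change is gcd(2, new_value).
This can be at most 2.
Since 2 = old gcd 2, the gcd can only stay the same or decrease.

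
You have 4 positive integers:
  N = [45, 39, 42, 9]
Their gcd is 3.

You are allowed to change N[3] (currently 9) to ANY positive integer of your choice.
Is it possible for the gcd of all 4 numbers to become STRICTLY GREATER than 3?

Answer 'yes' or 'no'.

Current gcd = 3
gcd of all OTHER numbers (without N[3]=9): gcd([45, 39, 42]) = 3
The new gcd after any change is gcd(3, new_value).
This can be at most 3.
Since 3 = old gcd 3, the gcd can only stay the same or decrease.

Answer: no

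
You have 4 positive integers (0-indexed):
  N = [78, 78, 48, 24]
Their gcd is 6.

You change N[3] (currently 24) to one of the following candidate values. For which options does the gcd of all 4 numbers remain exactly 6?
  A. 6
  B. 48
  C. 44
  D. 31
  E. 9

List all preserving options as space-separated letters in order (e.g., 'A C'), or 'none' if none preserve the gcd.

Old gcd = 6; gcd of others (without N[3]) = 6
New gcd for candidate v: gcd(6, v). Preserves old gcd iff gcd(6, v) = 6.
  Option A: v=6, gcd(6,6)=6 -> preserves
  Option B: v=48, gcd(6,48)=6 -> preserves
  Option C: v=44, gcd(6,44)=2 -> changes
  Option D: v=31, gcd(6,31)=1 -> changes
  Option E: v=9, gcd(6,9)=3 -> changes

Answer: A B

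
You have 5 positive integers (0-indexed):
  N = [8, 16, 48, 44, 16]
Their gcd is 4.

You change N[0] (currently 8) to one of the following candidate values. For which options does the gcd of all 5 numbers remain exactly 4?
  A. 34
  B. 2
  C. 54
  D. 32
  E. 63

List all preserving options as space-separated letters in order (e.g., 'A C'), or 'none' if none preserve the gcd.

Answer: D

Derivation:
Old gcd = 4; gcd of others (without N[0]) = 4
New gcd for candidate v: gcd(4, v). Preserves old gcd iff gcd(4, v) = 4.
  Option A: v=34, gcd(4,34)=2 -> changes
  Option B: v=2, gcd(4,2)=2 -> changes
  Option C: v=54, gcd(4,54)=2 -> changes
  Option D: v=32, gcd(4,32)=4 -> preserves
  Option E: v=63, gcd(4,63)=1 -> changes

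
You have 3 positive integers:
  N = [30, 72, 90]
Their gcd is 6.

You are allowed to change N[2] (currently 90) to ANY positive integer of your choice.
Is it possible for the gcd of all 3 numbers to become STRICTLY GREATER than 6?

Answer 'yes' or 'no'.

Current gcd = 6
gcd of all OTHER numbers (without N[2]=90): gcd([30, 72]) = 6
The new gcd after any change is gcd(6, new_value).
This can be at most 6.
Since 6 = old gcd 6, the gcd can only stay the same or decrease.

Answer: no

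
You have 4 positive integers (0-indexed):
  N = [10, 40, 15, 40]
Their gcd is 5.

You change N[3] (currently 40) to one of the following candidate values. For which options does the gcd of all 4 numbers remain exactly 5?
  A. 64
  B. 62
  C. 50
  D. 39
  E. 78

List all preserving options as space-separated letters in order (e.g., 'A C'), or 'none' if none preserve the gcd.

Old gcd = 5; gcd of others (without N[3]) = 5
New gcd for candidate v: gcd(5, v). Preserves old gcd iff gcd(5, v) = 5.
  Option A: v=64, gcd(5,64)=1 -> changes
  Option B: v=62, gcd(5,62)=1 -> changes
  Option C: v=50, gcd(5,50)=5 -> preserves
  Option D: v=39, gcd(5,39)=1 -> changes
  Option E: v=78, gcd(5,78)=1 -> changes

Answer: C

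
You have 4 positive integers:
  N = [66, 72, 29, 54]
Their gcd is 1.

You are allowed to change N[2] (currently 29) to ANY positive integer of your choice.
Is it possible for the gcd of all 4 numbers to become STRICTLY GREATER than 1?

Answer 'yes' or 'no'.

Answer: yes

Derivation:
Current gcd = 1
gcd of all OTHER numbers (without N[2]=29): gcd([66, 72, 54]) = 6
The new gcd after any change is gcd(6, new_value).
This can be at most 6.
Since 6 > old gcd 1, the gcd CAN increase (e.g., set N[2] = 6).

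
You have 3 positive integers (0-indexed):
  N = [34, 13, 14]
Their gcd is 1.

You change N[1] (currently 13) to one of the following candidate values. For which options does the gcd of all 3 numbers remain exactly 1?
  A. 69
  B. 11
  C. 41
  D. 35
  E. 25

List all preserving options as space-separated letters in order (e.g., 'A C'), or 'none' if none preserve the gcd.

Answer: A B C D E

Derivation:
Old gcd = 1; gcd of others (without N[1]) = 2
New gcd for candidate v: gcd(2, v). Preserves old gcd iff gcd(2, v) = 1.
  Option A: v=69, gcd(2,69)=1 -> preserves
  Option B: v=11, gcd(2,11)=1 -> preserves
  Option C: v=41, gcd(2,41)=1 -> preserves
  Option D: v=35, gcd(2,35)=1 -> preserves
  Option E: v=25, gcd(2,25)=1 -> preserves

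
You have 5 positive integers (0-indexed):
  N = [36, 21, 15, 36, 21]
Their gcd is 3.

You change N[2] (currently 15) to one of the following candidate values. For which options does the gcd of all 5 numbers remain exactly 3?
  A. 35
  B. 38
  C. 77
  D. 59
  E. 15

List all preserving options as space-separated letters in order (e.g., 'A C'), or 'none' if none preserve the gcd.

Old gcd = 3; gcd of others (without N[2]) = 3
New gcd for candidate v: gcd(3, v). Preserves old gcd iff gcd(3, v) = 3.
  Option A: v=35, gcd(3,35)=1 -> changes
  Option B: v=38, gcd(3,38)=1 -> changes
  Option C: v=77, gcd(3,77)=1 -> changes
  Option D: v=59, gcd(3,59)=1 -> changes
  Option E: v=15, gcd(3,15)=3 -> preserves

Answer: E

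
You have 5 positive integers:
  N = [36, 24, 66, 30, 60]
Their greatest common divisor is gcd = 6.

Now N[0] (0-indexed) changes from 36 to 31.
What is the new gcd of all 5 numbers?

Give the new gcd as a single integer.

Answer: 1

Derivation:
Numbers: [36, 24, 66, 30, 60], gcd = 6
Change: index 0, 36 -> 31
gcd of the OTHER numbers (without index 0): gcd([24, 66, 30, 60]) = 6
New gcd = gcd(g_others, new_val) = gcd(6, 31) = 1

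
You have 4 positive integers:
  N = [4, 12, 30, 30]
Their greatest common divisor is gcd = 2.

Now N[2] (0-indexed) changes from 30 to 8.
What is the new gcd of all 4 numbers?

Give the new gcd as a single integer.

Numbers: [4, 12, 30, 30], gcd = 2
Change: index 2, 30 -> 8
gcd of the OTHER numbers (without index 2): gcd([4, 12, 30]) = 2
New gcd = gcd(g_others, new_val) = gcd(2, 8) = 2

Answer: 2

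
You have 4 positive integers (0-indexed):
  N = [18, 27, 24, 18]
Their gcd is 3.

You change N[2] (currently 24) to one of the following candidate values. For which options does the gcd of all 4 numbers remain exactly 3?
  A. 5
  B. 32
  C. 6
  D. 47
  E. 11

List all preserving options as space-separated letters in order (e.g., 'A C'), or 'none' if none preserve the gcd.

Answer: C

Derivation:
Old gcd = 3; gcd of others (without N[2]) = 9
New gcd for candidate v: gcd(9, v). Preserves old gcd iff gcd(9, v) = 3.
  Option A: v=5, gcd(9,5)=1 -> changes
  Option B: v=32, gcd(9,32)=1 -> changes
  Option C: v=6, gcd(9,6)=3 -> preserves
  Option D: v=47, gcd(9,47)=1 -> changes
  Option E: v=11, gcd(9,11)=1 -> changes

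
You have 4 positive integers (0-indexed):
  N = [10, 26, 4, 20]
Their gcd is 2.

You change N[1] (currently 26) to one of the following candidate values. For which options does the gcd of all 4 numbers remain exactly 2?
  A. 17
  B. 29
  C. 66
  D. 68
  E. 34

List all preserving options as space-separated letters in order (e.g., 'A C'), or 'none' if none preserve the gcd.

Old gcd = 2; gcd of others (without N[1]) = 2
New gcd for candidate v: gcd(2, v). Preserves old gcd iff gcd(2, v) = 2.
  Option A: v=17, gcd(2,17)=1 -> changes
  Option B: v=29, gcd(2,29)=1 -> changes
  Option C: v=66, gcd(2,66)=2 -> preserves
  Option D: v=68, gcd(2,68)=2 -> preserves
  Option E: v=34, gcd(2,34)=2 -> preserves

Answer: C D E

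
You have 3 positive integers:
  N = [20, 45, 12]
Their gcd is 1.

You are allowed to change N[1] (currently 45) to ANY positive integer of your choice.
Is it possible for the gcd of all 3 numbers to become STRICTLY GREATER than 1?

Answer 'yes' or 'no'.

Current gcd = 1
gcd of all OTHER numbers (without N[1]=45): gcd([20, 12]) = 4
The new gcd after any change is gcd(4, new_value).
This can be at most 4.
Since 4 > old gcd 1, the gcd CAN increase (e.g., set N[1] = 4).

Answer: yes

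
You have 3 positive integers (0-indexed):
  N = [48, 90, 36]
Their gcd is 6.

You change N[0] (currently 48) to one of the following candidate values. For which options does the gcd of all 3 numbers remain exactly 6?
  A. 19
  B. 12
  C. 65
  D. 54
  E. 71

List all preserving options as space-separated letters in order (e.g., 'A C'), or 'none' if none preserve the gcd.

Old gcd = 6; gcd of others (without N[0]) = 18
New gcd for candidate v: gcd(18, v). Preserves old gcd iff gcd(18, v) = 6.
  Option A: v=19, gcd(18,19)=1 -> changes
  Option B: v=12, gcd(18,12)=6 -> preserves
  Option C: v=65, gcd(18,65)=1 -> changes
  Option D: v=54, gcd(18,54)=18 -> changes
  Option E: v=71, gcd(18,71)=1 -> changes

Answer: B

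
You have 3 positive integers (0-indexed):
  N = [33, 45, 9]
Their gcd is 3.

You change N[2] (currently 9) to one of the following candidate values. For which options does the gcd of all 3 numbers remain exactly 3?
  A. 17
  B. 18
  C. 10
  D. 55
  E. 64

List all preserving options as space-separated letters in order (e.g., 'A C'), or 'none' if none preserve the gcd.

Old gcd = 3; gcd of others (without N[2]) = 3
New gcd for candidate v: gcd(3, v). Preserves old gcd iff gcd(3, v) = 3.
  Option A: v=17, gcd(3,17)=1 -> changes
  Option B: v=18, gcd(3,18)=3 -> preserves
  Option C: v=10, gcd(3,10)=1 -> changes
  Option D: v=55, gcd(3,55)=1 -> changes
  Option E: v=64, gcd(3,64)=1 -> changes

Answer: B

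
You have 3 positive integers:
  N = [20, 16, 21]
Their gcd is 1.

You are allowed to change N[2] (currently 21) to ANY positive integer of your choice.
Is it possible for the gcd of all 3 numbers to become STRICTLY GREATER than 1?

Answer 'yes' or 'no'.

Current gcd = 1
gcd of all OTHER numbers (without N[2]=21): gcd([20, 16]) = 4
The new gcd after any change is gcd(4, new_value).
This can be at most 4.
Since 4 > old gcd 1, the gcd CAN increase (e.g., set N[2] = 4).

Answer: yes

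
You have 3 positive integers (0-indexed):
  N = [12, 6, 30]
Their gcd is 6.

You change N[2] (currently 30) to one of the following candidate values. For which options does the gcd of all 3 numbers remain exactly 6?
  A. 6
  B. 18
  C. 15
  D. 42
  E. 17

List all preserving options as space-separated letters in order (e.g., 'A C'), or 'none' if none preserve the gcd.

Old gcd = 6; gcd of others (without N[2]) = 6
New gcd for candidate v: gcd(6, v). Preserves old gcd iff gcd(6, v) = 6.
  Option A: v=6, gcd(6,6)=6 -> preserves
  Option B: v=18, gcd(6,18)=6 -> preserves
  Option C: v=15, gcd(6,15)=3 -> changes
  Option D: v=42, gcd(6,42)=6 -> preserves
  Option E: v=17, gcd(6,17)=1 -> changes

Answer: A B D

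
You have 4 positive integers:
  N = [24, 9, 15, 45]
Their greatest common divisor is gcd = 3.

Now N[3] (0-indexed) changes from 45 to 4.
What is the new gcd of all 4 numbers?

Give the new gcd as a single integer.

Answer: 1

Derivation:
Numbers: [24, 9, 15, 45], gcd = 3
Change: index 3, 45 -> 4
gcd of the OTHER numbers (without index 3): gcd([24, 9, 15]) = 3
New gcd = gcd(g_others, new_val) = gcd(3, 4) = 1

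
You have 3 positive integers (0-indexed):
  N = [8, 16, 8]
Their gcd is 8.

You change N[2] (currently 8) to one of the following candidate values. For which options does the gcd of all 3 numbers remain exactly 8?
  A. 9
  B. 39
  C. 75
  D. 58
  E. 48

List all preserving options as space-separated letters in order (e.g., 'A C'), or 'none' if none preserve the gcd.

Answer: E

Derivation:
Old gcd = 8; gcd of others (without N[2]) = 8
New gcd for candidate v: gcd(8, v). Preserves old gcd iff gcd(8, v) = 8.
  Option A: v=9, gcd(8,9)=1 -> changes
  Option B: v=39, gcd(8,39)=1 -> changes
  Option C: v=75, gcd(8,75)=1 -> changes
  Option D: v=58, gcd(8,58)=2 -> changes
  Option E: v=48, gcd(8,48)=8 -> preserves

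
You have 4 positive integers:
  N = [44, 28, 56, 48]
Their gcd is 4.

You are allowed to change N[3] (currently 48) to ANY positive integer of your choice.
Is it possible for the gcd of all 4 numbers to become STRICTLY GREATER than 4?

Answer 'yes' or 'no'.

Current gcd = 4
gcd of all OTHER numbers (without N[3]=48): gcd([44, 28, 56]) = 4
The new gcd after any change is gcd(4, new_value).
This can be at most 4.
Since 4 = old gcd 4, the gcd can only stay the same or decrease.

Answer: no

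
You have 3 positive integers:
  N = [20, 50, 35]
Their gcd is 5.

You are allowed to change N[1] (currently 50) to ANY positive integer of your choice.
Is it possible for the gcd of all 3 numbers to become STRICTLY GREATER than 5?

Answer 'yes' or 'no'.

Current gcd = 5
gcd of all OTHER numbers (without N[1]=50): gcd([20, 35]) = 5
The new gcd after any change is gcd(5, new_value).
This can be at most 5.
Since 5 = old gcd 5, the gcd can only stay the same or decrease.

Answer: no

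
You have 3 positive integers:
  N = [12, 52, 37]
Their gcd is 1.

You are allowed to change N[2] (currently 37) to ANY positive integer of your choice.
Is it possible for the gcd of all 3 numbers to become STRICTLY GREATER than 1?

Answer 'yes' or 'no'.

Current gcd = 1
gcd of all OTHER numbers (without N[2]=37): gcd([12, 52]) = 4
The new gcd after any change is gcd(4, new_value).
This can be at most 4.
Since 4 > old gcd 1, the gcd CAN increase (e.g., set N[2] = 4).

Answer: yes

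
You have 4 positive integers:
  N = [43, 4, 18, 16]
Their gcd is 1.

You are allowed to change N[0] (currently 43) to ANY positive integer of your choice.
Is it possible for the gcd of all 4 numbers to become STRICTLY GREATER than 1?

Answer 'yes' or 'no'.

Answer: yes

Derivation:
Current gcd = 1
gcd of all OTHER numbers (without N[0]=43): gcd([4, 18, 16]) = 2
The new gcd after any change is gcd(2, new_value).
This can be at most 2.
Since 2 > old gcd 1, the gcd CAN increase (e.g., set N[0] = 2).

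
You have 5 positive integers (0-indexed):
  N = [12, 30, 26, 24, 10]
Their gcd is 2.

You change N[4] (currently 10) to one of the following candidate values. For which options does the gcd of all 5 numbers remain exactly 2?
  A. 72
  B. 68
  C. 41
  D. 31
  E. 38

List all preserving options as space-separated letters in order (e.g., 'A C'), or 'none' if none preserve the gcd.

Old gcd = 2; gcd of others (without N[4]) = 2
New gcd for candidate v: gcd(2, v). Preserves old gcd iff gcd(2, v) = 2.
  Option A: v=72, gcd(2,72)=2 -> preserves
  Option B: v=68, gcd(2,68)=2 -> preserves
  Option C: v=41, gcd(2,41)=1 -> changes
  Option D: v=31, gcd(2,31)=1 -> changes
  Option E: v=38, gcd(2,38)=2 -> preserves

Answer: A B E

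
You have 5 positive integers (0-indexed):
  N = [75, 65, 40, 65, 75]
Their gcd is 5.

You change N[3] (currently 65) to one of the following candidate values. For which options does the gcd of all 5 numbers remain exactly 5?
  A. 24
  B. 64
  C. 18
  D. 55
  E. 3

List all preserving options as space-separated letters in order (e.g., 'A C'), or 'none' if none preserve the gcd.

Answer: D

Derivation:
Old gcd = 5; gcd of others (without N[3]) = 5
New gcd for candidate v: gcd(5, v). Preserves old gcd iff gcd(5, v) = 5.
  Option A: v=24, gcd(5,24)=1 -> changes
  Option B: v=64, gcd(5,64)=1 -> changes
  Option C: v=18, gcd(5,18)=1 -> changes
  Option D: v=55, gcd(5,55)=5 -> preserves
  Option E: v=3, gcd(5,3)=1 -> changes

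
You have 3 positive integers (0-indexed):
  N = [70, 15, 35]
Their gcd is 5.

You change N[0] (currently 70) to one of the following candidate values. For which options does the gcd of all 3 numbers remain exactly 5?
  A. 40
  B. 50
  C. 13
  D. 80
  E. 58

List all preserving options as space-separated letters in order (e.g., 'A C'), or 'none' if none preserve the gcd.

Old gcd = 5; gcd of others (without N[0]) = 5
New gcd for candidate v: gcd(5, v). Preserves old gcd iff gcd(5, v) = 5.
  Option A: v=40, gcd(5,40)=5 -> preserves
  Option B: v=50, gcd(5,50)=5 -> preserves
  Option C: v=13, gcd(5,13)=1 -> changes
  Option D: v=80, gcd(5,80)=5 -> preserves
  Option E: v=58, gcd(5,58)=1 -> changes

Answer: A B D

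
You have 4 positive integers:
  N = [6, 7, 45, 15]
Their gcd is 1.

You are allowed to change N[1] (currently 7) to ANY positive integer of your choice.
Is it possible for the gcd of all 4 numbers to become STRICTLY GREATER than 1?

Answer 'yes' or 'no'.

Answer: yes

Derivation:
Current gcd = 1
gcd of all OTHER numbers (without N[1]=7): gcd([6, 45, 15]) = 3
The new gcd after any change is gcd(3, new_value).
This can be at most 3.
Since 3 > old gcd 1, the gcd CAN increase (e.g., set N[1] = 3).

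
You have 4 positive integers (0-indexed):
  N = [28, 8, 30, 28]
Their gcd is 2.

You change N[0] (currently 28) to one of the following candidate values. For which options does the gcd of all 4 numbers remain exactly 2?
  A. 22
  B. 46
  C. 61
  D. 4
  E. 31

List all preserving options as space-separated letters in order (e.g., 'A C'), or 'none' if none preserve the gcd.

Old gcd = 2; gcd of others (without N[0]) = 2
New gcd for candidate v: gcd(2, v). Preserves old gcd iff gcd(2, v) = 2.
  Option A: v=22, gcd(2,22)=2 -> preserves
  Option B: v=46, gcd(2,46)=2 -> preserves
  Option C: v=61, gcd(2,61)=1 -> changes
  Option D: v=4, gcd(2,4)=2 -> preserves
  Option E: v=31, gcd(2,31)=1 -> changes

Answer: A B D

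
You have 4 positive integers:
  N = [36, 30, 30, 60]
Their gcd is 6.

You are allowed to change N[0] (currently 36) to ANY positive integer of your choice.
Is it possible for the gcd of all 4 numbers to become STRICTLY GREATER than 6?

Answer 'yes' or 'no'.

Current gcd = 6
gcd of all OTHER numbers (without N[0]=36): gcd([30, 30, 60]) = 30
The new gcd after any change is gcd(30, new_value).
This can be at most 30.
Since 30 > old gcd 6, the gcd CAN increase (e.g., set N[0] = 30).

Answer: yes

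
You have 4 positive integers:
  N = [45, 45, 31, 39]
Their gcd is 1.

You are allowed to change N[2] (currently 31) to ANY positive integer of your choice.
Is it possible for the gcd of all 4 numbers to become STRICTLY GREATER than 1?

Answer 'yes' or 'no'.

Answer: yes

Derivation:
Current gcd = 1
gcd of all OTHER numbers (without N[2]=31): gcd([45, 45, 39]) = 3
The new gcd after any change is gcd(3, new_value).
This can be at most 3.
Since 3 > old gcd 1, the gcd CAN increase (e.g., set N[2] = 3).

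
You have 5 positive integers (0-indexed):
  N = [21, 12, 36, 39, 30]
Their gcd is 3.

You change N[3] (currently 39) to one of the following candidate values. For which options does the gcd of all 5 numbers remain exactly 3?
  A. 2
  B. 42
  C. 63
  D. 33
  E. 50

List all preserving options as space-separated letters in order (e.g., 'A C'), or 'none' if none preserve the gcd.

Old gcd = 3; gcd of others (without N[3]) = 3
New gcd for candidate v: gcd(3, v). Preserves old gcd iff gcd(3, v) = 3.
  Option A: v=2, gcd(3,2)=1 -> changes
  Option B: v=42, gcd(3,42)=3 -> preserves
  Option C: v=63, gcd(3,63)=3 -> preserves
  Option D: v=33, gcd(3,33)=3 -> preserves
  Option E: v=50, gcd(3,50)=1 -> changes

Answer: B C D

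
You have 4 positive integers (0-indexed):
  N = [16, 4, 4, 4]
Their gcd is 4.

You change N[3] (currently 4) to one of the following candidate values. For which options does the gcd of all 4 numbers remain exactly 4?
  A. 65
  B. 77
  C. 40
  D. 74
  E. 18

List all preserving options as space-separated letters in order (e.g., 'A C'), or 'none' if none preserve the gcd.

Answer: C

Derivation:
Old gcd = 4; gcd of others (without N[3]) = 4
New gcd for candidate v: gcd(4, v). Preserves old gcd iff gcd(4, v) = 4.
  Option A: v=65, gcd(4,65)=1 -> changes
  Option B: v=77, gcd(4,77)=1 -> changes
  Option C: v=40, gcd(4,40)=4 -> preserves
  Option D: v=74, gcd(4,74)=2 -> changes
  Option E: v=18, gcd(4,18)=2 -> changes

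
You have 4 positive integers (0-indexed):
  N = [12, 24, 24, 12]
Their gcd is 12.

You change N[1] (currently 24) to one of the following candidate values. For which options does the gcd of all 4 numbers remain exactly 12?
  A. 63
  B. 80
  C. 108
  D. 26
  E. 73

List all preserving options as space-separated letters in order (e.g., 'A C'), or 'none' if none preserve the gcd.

Old gcd = 12; gcd of others (without N[1]) = 12
New gcd for candidate v: gcd(12, v). Preserves old gcd iff gcd(12, v) = 12.
  Option A: v=63, gcd(12,63)=3 -> changes
  Option B: v=80, gcd(12,80)=4 -> changes
  Option C: v=108, gcd(12,108)=12 -> preserves
  Option D: v=26, gcd(12,26)=2 -> changes
  Option E: v=73, gcd(12,73)=1 -> changes

Answer: C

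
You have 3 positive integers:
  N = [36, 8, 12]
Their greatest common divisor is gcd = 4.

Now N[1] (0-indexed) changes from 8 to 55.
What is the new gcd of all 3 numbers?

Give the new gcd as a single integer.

Numbers: [36, 8, 12], gcd = 4
Change: index 1, 8 -> 55
gcd of the OTHER numbers (without index 1): gcd([36, 12]) = 12
New gcd = gcd(g_others, new_val) = gcd(12, 55) = 1

Answer: 1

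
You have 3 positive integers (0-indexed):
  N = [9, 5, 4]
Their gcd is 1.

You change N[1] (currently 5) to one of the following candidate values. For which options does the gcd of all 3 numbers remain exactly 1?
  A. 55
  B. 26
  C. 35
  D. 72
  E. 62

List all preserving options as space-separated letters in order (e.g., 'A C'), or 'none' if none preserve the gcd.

Old gcd = 1; gcd of others (without N[1]) = 1
New gcd for candidate v: gcd(1, v). Preserves old gcd iff gcd(1, v) = 1.
  Option A: v=55, gcd(1,55)=1 -> preserves
  Option B: v=26, gcd(1,26)=1 -> preserves
  Option C: v=35, gcd(1,35)=1 -> preserves
  Option D: v=72, gcd(1,72)=1 -> preserves
  Option E: v=62, gcd(1,62)=1 -> preserves

Answer: A B C D E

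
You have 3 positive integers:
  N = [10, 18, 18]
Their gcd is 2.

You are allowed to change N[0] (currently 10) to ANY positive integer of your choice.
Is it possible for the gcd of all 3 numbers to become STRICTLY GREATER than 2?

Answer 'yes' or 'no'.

Answer: yes

Derivation:
Current gcd = 2
gcd of all OTHER numbers (without N[0]=10): gcd([18, 18]) = 18
The new gcd after any change is gcd(18, new_value).
This can be at most 18.
Since 18 > old gcd 2, the gcd CAN increase (e.g., set N[0] = 18).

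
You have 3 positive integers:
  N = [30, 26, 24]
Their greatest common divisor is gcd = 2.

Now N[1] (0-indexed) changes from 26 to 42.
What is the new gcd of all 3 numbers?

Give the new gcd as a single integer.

Answer: 6

Derivation:
Numbers: [30, 26, 24], gcd = 2
Change: index 1, 26 -> 42
gcd of the OTHER numbers (without index 1): gcd([30, 24]) = 6
New gcd = gcd(g_others, new_val) = gcd(6, 42) = 6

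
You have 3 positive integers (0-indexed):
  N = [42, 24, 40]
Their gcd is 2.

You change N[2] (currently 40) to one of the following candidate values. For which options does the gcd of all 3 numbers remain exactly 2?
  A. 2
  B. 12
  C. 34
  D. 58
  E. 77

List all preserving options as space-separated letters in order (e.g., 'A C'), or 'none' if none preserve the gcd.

Answer: A C D

Derivation:
Old gcd = 2; gcd of others (without N[2]) = 6
New gcd for candidate v: gcd(6, v). Preserves old gcd iff gcd(6, v) = 2.
  Option A: v=2, gcd(6,2)=2 -> preserves
  Option B: v=12, gcd(6,12)=6 -> changes
  Option C: v=34, gcd(6,34)=2 -> preserves
  Option D: v=58, gcd(6,58)=2 -> preserves
  Option E: v=77, gcd(6,77)=1 -> changes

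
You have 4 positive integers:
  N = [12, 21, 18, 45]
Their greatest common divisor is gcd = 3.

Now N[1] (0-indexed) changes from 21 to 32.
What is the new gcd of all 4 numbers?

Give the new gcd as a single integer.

Answer: 1

Derivation:
Numbers: [12, 21, 18, 45], gcd = 3
Change: index 1, 21 -> 32
gcd of the OTHER numbers (without index 1): gcd([12, 18, 45]) = 3
New gcd = gcd(g_others, new_val) = gcd(3, 32) = 1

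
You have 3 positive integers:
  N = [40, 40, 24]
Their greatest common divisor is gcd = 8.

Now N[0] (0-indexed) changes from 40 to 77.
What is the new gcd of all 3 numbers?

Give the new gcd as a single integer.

Answer: 1

Derivation:
Numbers: [40, 40, 24], gcd = 8
Change: index 0, 40 -> 77
gcd of the OTHER numbers (without index 0): gcd([40, 24]) = 8
New gcd = gcd(g_others, new_val) = gcd(8, 77) = 1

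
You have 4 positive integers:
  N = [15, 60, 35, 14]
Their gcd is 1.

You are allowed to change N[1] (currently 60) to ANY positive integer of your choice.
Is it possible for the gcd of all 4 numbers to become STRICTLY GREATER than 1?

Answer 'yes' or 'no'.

Current gcd = 1
gcd of all OTHER numbers (without N[1]=60): gcd([15, 35, 14]) = 1
The new gcd after any change is gcd(1, new_value).
This can be at most 1.
Since 1 = old gcd 1, the gcd can only stay the same or decrease.

Answer: no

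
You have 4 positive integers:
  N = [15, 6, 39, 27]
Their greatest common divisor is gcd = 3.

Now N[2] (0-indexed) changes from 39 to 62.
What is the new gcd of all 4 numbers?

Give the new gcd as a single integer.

Answer: 1

Derivation:
Numbers: [15, 6, 39, 27], gcd = 3
Change: index 2, 39 -> 62
gcd of the OTHER numbers (without index 2): gcd([15, 6, 27]) = 3
New gcd = gcd(g_others, new_val) = gcd(3, 62) = 1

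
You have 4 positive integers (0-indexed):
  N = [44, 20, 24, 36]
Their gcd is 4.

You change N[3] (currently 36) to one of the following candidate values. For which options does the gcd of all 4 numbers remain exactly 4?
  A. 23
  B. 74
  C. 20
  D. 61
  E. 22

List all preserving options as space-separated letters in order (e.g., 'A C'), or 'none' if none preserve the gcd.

Answer: C

Derivation:
Old gcd = 4; gcd of others (without N[3]) = 4
New gcd for candidate v: gcd(4, v). Preserves old gcd iff gcd(4, v) = 4.
  Option A: v=23, gcd(4,23)=1 -> changes
  Option B: v=74, gcd(4,74)=2 -> changes
  Option C: v=20, gcd(4,20)=4 -> preserves
  Option D: v=61, gcd(4,61)=1 -> changes
  Option E: v=22, gcd(4,22)=2 -> changes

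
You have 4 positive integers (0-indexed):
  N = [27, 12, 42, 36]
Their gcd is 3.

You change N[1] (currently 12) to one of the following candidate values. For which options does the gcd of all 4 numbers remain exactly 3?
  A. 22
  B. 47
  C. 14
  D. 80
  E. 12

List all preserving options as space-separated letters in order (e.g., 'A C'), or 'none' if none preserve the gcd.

Answer: E

Derivation:
Old gcd = 3; gcd of others (without N[1]) = 3
New gcd for candidate v: gcd(3, v). Preserves old gcd iff gcd(3, v) = 3.
  Option A: v=22, gcd(3,22)=1 -> changes
  Option B: v=47, gcd(3,47)=1 -> changes
  Option C: v=14, gcd(3,14)=1 -> changes
  Option D: v=80, gcd(3,80)=1 -> changes
  Option E: v=12, gcd(3,12)=3 -> preserves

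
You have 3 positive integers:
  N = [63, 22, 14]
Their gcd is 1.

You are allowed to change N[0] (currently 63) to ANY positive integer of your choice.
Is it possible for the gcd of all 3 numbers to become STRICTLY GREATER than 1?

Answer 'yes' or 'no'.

Current gcd = 1
gcd of all OTHER numbers (without N[0]=63): gcd([22, 14]) = 2
The new gcd after any change is gcd(2, new_value).
This can be at most 2.
Since 2 > old gcd 1, the gcd CAN increase (e.g., set N[0] = 2).

Answer: yes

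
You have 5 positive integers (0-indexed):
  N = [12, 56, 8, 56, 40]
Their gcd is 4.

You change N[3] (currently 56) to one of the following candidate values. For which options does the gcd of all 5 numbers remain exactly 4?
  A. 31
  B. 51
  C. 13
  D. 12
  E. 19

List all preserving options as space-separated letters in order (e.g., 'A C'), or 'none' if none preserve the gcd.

Old gcd = 4; gcd of others (without N[3]) = 4
New gcd for candidate v: gcd(4, v). Preserves old gcd iff gcd(4, v) = 4.
  Option A: v=31, gcd(4,31)=1 -> changes
  Option B: v=51, gcd(4,51)=1 -> changes
  Option C: v=13, gcd(4,13)=1 -> changes
  Option D: v=12, gcd(4,12)=4 -> preserves
  Option E: v=19, gcd(4,19)=1 -> changes

Answer: D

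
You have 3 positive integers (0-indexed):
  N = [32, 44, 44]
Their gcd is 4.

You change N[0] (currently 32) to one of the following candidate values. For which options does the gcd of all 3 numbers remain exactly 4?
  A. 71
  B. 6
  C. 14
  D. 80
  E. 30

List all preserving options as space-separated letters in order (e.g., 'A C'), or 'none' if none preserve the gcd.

Answer: D

Derivation:
Old gcd = 4; gcd of others (without N[0]) = 44
New gcd for candidate v: gcd(44, v). Preserves old gcd iff gcd(44, v) = 4.
  Option A: v=71, gcd(44,71)=1 -> changes
  Option B: v=6, gcd(44,6)=2 -> changes
  Option C: v=14, gcd(44,14)=2 -> changes
  Option D: v=80, gcd(44,80)=4 -> preserves
  Option E: v=30, gcd(44,30)=2 -> changes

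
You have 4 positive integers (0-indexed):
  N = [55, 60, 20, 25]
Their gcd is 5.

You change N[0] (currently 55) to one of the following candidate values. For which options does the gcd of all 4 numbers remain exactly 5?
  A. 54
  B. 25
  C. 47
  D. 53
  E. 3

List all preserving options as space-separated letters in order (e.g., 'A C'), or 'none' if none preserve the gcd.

Answer: B

Derivation:
Old gcd = 5; gcd of others (without N[0]) = 5
New gcd for candidate v: gcd(5, v). Preserves old gcd iff gcd(5, v) = 5.
  Option A: v=54, gcd(5,54)=1 -> changes
  Option B: v=25, gcd(5,25)=5 -> preserves
  Option C: v=47, gcd(5,47)=1 -> changes
  Option D: v=53, gcd(5,53)=1 -> changes
  Option E: v=3, gcd(5,3)=1 -> changes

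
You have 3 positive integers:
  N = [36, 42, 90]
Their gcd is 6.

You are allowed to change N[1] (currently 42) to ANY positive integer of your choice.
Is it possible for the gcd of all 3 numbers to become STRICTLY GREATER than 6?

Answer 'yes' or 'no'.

Current gcd = 6
gcd of all OTHER numbers (without N[1]=42): gcd([36, 90]) = 18
The new gcd after any change is gcd(18, new_value).
This can be at most 18.
Since 18 > old gcd 6, the gcd CAN increase (e.g., set N[1] = 18).

Answer: yes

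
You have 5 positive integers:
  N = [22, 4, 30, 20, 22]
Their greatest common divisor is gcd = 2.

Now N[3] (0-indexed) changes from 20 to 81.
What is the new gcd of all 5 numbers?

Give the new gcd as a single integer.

Numbers: [22, 4, 30, 20, 22], gcd = 2
Change: index 3, 20 -> 81
gcd of the OTHER numbers (without index 3): gcd([22, 4, 30, 22]) = 2
New gcd = gcd(g_others, new_val) = gcd(2, 81) = 1

Answer: 1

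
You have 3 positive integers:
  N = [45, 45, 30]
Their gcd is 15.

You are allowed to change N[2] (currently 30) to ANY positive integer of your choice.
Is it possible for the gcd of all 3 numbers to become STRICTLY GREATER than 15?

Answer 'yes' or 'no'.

Current gcd = 15
gcd of all OTHER numbers (without N[2]=30): gcd([45, 45]) = 45
The new gcd after any change is gcd(45, new_value).
This can be at most 45.
Since 45 > old gcd 15, the gcd CAN increase (e.g., set N[2] = 45).

Answer: yes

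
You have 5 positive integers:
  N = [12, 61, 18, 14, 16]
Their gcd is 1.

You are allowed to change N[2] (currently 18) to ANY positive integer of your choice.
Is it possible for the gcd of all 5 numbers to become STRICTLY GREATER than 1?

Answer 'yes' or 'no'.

Answer: no

Derivation:
Current gcd = 1
gcd of all OTHER numbers (without N[2]=18): gcd([12, 61, 14, 16]) = 1
The new gcd after any change is gcd(1, new_value).
This can be at most 1.
Since 1 = old gcd 1, the gcd can only stay the same or decrease.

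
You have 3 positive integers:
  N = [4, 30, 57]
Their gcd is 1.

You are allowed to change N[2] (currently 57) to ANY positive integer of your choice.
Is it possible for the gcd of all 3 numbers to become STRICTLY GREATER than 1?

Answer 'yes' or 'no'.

Current gcd = 1
gcd of all OTHER numbers (without N[2]=57): gcd([4, 30]) = 2
The new gcd after any change is gcd(2, new_value).
This can be at most 2.
Since 2 > old gcd 1, the gcd CAN increase (e.g., set N[2] = 2).

Answer: yes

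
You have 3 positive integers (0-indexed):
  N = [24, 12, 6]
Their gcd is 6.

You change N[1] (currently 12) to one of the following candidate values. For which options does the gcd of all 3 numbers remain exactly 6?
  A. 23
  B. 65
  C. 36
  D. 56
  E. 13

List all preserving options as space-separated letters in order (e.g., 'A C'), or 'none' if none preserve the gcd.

Old gcd = 6; gcd of others (without N[1]) = 6
New gcd for candidate v: gcd(6, v). Preserves old gcd iff gcd(6, v) = 6.
  Option A: v=23, gcd(6,23)=1 -> changes
  Option B: v=65, gcd(6,65)=1 -> changes
  Option C: v=36, gcd(6,36)=6 -> preserves
  Option D: v=56, gcd(6,56)=2 -> changes
  Option E: v=13, gcd(6,13)=1 -> changes

Answer: C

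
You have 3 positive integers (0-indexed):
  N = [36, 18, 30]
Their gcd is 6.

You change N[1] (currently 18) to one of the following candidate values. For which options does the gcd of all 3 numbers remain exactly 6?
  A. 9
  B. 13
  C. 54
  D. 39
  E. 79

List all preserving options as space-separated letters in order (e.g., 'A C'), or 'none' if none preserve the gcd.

Answer: C

Derivation:
Old gcd = 6; gcd of others (without N[1]) = 6
New gcd for candidate v: gcd(6, v). Preserves old gcd iff gcd(6, v) = 6.
  Option A: v=9, gcd(6,9)=3 -> changes
  Option B: v=13, gcd(6,13)=1 -> changes
  Option C: v=54, gcd(6,54)=6 -> preserves
  Option D: v=39, gcd(6,39)=3 -> changes
  Option E: v=79, gcd(6,79)=1 -> changes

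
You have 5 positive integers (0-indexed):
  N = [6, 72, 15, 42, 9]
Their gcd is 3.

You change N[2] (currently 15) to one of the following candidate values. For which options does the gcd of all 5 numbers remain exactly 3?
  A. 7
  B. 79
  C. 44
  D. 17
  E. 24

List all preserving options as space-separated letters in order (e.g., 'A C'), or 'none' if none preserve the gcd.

Answer: E

Derivation:
Old gcd = 3; gcd of others (without N[2]) = 3
New gcd for candidate v: gcd(3, v). Preserves old gcd iff gcd(3, v) = 3.
  Option A: v=7, gcd(3,7)=1 -> changes
  Option B: v=79, gcd(3,79)=1 -> changes
  Option C: v=44, gcd(3,44)=1 -> changes
  Option D: v=17, gcd(3,17)=1 -> changes
  Option E: v=24, gcd(3,24)=3 -> preserves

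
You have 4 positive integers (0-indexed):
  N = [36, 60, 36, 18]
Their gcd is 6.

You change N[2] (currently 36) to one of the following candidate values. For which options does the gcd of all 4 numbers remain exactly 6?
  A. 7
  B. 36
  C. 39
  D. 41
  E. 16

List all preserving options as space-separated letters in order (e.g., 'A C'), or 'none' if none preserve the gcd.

Answer: B

Derivation:
Old gcd = 6; gcd of others (without N[2]) = 6
New gcd for candidate v: gcd(6, v). Preserves old gcd iff gcd(6, v) = 6.
  Option A: v=7, gcd(6,7)=1 -> changes
  Option B: v=36, gcd(6,36)=6 -> preserves
  Option C: v=39, gcd(6,39)=3 -> changes
  Option D: v=41, gcd(6,41)=1 -> changes
  Option E: v=16, gcd(6,16)=2 -> changes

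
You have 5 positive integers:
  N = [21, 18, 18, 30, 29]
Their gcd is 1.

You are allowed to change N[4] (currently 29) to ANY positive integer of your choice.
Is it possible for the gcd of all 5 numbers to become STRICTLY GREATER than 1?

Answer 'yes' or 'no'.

Current gcd = 1
gcd of all OTHER numbers (without N[4]=29): gcd([21, 18, 18, 30]) = 3
The new gcd after any change is gcd(3, new_value).
This can be at most 3.
Since 3 > old gcd 1, the gcd CAN increase (e.g., set N[4] = 3).

Answer: yes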